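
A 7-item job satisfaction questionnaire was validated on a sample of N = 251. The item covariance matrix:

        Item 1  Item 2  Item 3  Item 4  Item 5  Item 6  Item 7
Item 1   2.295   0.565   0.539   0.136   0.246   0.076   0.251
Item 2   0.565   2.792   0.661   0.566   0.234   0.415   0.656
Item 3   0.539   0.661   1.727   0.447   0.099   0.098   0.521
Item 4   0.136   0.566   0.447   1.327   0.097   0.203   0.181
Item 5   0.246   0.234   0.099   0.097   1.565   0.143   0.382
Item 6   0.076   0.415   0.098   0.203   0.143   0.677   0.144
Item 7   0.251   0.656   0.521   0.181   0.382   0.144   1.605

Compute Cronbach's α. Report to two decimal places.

Σσᵢ² = 2.295 + 2.792 + 1.727 + 1.327 + 1.565 + 0.677 + 1.605 = 11.988
Sum of off-diagonal covariances = 6.660
σ²_total = 11.988 + 2 × 6.660 = 25.308
α = (k/(k−1))·(1 − Σσᵢ²/σ²_total) = (7/6)·(1 − 11.988/25.308) = 0.61

α = 0.61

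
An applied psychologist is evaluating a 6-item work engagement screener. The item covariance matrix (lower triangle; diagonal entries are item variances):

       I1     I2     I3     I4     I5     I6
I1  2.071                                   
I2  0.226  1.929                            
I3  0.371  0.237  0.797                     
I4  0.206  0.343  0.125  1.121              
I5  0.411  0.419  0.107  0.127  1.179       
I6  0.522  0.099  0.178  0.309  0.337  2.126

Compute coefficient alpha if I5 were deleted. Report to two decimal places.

coefficient alpha = 0.49

Remaining items: I1, I2, I3, I4, I6 (k = 5).
Σσ²ᵢ = 2.071 + 1.929 + 0.797 + 1.121 + 2.126 = 8.044
Var(T) = 8.044 + 2 × 2.616 = 13.276
α (item deleted) = (5/4)·(1 − 8.044/13.276) = 0.49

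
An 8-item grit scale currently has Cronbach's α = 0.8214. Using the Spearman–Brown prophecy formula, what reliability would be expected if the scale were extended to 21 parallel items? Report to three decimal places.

Length factor m = 21/8 = 2.6250
α' = m·α / (1 + (m−1)·α)
   = 21/8 × 0.8214 / (1 + (21/8 − 1) × 0.8214)
   = 2.1562 / 2.3348 = 0.924

predicted reliability = 0.924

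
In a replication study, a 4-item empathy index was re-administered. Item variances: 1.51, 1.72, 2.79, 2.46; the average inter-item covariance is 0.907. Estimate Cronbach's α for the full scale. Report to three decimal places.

α = 0.749

sum of item variances = 1.51 + 1.72 + 2.79 + 2.46 = 8.48
Sum of the 6 distinct covariances = 6 × 0.907 = 5.442
total variance = sum of item variances + 2·Σcov = 8.48 + 2 × 5.442 = 19.364
α = (4/3)·(1 − 8.48/19.364) = 0.749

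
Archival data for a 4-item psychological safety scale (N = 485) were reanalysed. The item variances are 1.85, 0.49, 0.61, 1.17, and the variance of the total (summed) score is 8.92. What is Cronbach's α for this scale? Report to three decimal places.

α = 0.717

Σσᵢ² = 1.85 + 0.49 + 0.61 + 1.17 = 4.12
α = (k/(k−1))·(1 − Σσᵢ²/σ²_total) = (4/3)·(1 − 4.12/8.92) = 0.717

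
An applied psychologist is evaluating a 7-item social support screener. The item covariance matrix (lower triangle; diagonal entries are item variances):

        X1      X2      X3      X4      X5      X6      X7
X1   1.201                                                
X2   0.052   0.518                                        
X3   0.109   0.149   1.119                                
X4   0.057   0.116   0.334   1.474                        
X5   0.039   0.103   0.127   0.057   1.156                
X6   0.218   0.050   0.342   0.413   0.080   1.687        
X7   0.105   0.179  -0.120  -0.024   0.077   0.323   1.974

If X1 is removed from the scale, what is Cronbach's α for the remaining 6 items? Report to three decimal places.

Remaining items: X2, X3, X4, X5, X6, X7 (k = 6).
sum of item variances = 0.518 + 1.119 + 1.474 + 1.156 + 1.687 + 1.974 = 7.928
σ²_total = 7.928 + 2 × 2.206 = 12.340
α (item deleted) = (6/5)·(1 − 7.928/12.340) = 0.429

α = 0.429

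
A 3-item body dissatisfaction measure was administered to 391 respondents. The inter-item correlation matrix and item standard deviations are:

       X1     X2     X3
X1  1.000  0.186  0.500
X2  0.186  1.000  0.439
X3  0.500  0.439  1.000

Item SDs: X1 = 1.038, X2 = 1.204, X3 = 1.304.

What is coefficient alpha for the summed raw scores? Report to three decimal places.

coefficient alpha = 0.646

Σσ²ᵢ = 1.038² + 1.204² + 1.304² = 4.2275
Covariances σ_ij = r_ij · s_i · s_j:
  σ(X1,X2) = 0.186 × 1.038 × 1.204 = 0.2325
  σ(X1,X3) = 0.500 × 1.038 × 1.304 = 0.6768
  σ(X2,X3) = 0.439 × 1.204 × 1.304 = 0.6892
σ²_T = Σσ²ᵢ + 2·Σσ_ij = 4.2275 + 2 × 1.5985 = 7.4245
α = (3/2)·(1 − 4.2275/7.4245) = 0.646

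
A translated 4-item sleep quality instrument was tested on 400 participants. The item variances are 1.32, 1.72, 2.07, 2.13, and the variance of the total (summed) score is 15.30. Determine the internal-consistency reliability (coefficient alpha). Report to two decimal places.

Σσ²ᵢ = 1.32 + 1.72 + 2.07 + 2.13 = 7.24
α = (k/(k−1))·(1 − Σσ²ᵢ/σ²_total) = (4/3)·(1 − 7.24/15.30) = 0.70

coefficient alpha = 0.70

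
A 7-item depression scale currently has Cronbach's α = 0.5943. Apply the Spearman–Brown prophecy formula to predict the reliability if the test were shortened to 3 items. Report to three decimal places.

predicted reliability = 0.386

Length factor m = 3/7 = 0.4286
α' = m·α / (1 − (1−m)·α)
   = 3/7 × 0.5943 / (1 − (1 − 3/7) × 0.5943)
   = 0.2547 / 0.6604 = 0.386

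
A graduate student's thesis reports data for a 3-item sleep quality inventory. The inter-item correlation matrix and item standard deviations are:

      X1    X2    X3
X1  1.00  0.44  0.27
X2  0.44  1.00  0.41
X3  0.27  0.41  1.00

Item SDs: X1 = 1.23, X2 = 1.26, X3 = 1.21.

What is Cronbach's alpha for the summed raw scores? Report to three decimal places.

Σσ²ᵢ = 1.23² + 1.26² + 1.21² = 4.5646
Covariances σ_ij = r_ij · s_i · s_j:
  σ(X1,X2) = 0.44 × 1.23 × 1.26 = 0.6819
  σ(X1,X3) = 0.27 × 1.23 × 1.21 = 0.4018
  σ(X2,X3) = 0.41 × 1.26 × 1.21 = 0.6251
σ²_T = Σσ²ᵢ + 2·Σσ_ij = 4.5646 + 2 × 1.7088 = 7.9822
α = (3/2)·(1 − 4.5646/7.9822) = 0.642

Cronbach's alpha = 0.642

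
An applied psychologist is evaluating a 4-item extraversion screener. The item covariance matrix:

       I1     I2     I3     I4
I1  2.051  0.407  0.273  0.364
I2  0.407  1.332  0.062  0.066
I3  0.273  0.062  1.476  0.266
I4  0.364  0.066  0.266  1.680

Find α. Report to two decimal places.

α = 0.41

ΣVar(i) = 2.051 + 1.332 + 1.476 + 1.680 = 6.539
Sum of off-diagonal covariances = 1.438
σ²_total = 6.539 + 2 × 1.438 = 9.415
α = (k/(k−1))·(1 − ΣVar(i)/σ²_total) = (4/3)·(1 − 6.539/9.415) = 0.41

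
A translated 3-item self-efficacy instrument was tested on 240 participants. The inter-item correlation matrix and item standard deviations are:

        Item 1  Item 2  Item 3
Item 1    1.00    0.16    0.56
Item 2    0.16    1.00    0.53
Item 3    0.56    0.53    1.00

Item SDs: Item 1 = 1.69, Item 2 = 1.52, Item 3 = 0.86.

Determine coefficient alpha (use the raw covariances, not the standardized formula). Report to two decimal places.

Σσ²ᵢ = 1.69² + 1.52² + 0.86² = 5.9061
Covariances σ_ij = r_ij · s_i · s_j:
  σ(Item 1,Item 2) = 0.16 × 1.69 × 1.52 = 0.4110
  σ(Item 1,Item 3) = 0.56 × 1.69 × 0.86 = 0.8139
  σ(Item 2,Item 3) = 0.53 × 1.52 × 0.86 = 0.6928
σ²_T = Σσ²ᵢ + 2·Σσ_ij = 5.9061 + 2 × 1.9177 = 9.7415
α = (3/2)·(1 − 5.9061/9.7415) = 0.59

coefficient alpha = 0.59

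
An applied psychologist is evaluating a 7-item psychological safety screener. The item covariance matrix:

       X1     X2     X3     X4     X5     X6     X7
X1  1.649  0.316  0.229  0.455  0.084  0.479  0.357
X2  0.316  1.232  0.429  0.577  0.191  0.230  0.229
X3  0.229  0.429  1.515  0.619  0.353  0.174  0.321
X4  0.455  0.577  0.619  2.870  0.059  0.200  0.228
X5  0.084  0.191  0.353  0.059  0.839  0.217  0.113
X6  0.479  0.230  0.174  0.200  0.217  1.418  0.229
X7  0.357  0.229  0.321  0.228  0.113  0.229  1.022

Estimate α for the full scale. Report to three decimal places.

Σσ²ᵢ = 1.649 + 1.232 + 1.515 + 2.870 + 0.839 + 1.418 + 1.022 = 10.545
Sum of off-diagonal covariances = 6.089
Var(T) = 10.545 + 2 × 6.089 = 22.723
α = (k/(k−1))·(1 − Σσ²ᵢ/Var(T)) = (7/6)·(1 − 10.545/22.723) = 0.625

α = 0.625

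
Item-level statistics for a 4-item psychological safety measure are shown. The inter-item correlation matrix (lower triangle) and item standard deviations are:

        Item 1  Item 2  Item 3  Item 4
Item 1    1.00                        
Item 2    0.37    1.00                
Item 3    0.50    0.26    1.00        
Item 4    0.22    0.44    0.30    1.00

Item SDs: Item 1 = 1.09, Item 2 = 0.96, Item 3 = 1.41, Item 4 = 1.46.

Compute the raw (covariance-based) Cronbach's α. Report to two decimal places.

α = 0.66

Σσ²ᵢ = 1.09² + 0.96² + 1.41² + 1.46² = 6.2294
Covariances σ_ij = r_ij · s_i · s_j:
  σ(Item 1,Item 2) = 0.37 × 1.09 × 0.96 = 0.3872
  σ(Item 1,Item 3) = 0.50 × 1.09 × 1.41 = 0.7684
  σ(Item 1,Item 4) = 0.22 × 1.09 × 1.46 = 0.3501
  σ(Item 2,Item 3) = 0.26 × 0.96 × 1.41 = 0.3519
  σ(Item 2,Item 4) = 0.44 × 0.96 × 1.46 = 0.6167
  σ(Item 3,Item 4) = 0.30 × 1.41 × 1.46 = 0.6176
σ²_T = Σσ²ᵢ + 2·Σσ_ij = 6.2294 + 2 × 3.0919 = 12.4132
α = (4/3)·(1 − 6.2294/12.4132) = 0.66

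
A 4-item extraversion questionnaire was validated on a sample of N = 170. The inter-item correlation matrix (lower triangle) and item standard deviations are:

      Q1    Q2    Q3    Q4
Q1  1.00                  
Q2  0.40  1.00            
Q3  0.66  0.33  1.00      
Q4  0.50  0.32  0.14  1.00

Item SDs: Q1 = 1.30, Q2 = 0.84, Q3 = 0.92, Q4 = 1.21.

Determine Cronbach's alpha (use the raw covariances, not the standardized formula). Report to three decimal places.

Cronbach's alpha = 0.718

Σσ²ᵢ = 1.30² + 0.84² + 0.92² + 1.21² = 4.7061
Covariances σ_ij = r_ij · s_i · s_j:
  σ(Q1,Q2) = 0.40 × 1.30 × 0.84 = 0.4368
  σ(Q1,Q3) = 0.66 × 1.30 × 0.92 = 0.7894
  σ(Q1,Q4) = 0.50 × 1.30 × 1.21 = 0.7865
  σ(Q2,Q3) = 0.33 × 0.84 × 0.92 = 0.2550
  σ(Q2,Q4) = 0.32 × 0.84 × 1.21 = 0.3252
  σ(Q3,Q4) = 0.14 × 0.92 × 1.21 = 0.1558
σ²_T = Σσ²ᵢ + 2·Σσ_ij = 4.7061 + 2 × 2.7487 = 10.2035
α = (4/3)·(1 − 4.7061/10.2035) = 0.718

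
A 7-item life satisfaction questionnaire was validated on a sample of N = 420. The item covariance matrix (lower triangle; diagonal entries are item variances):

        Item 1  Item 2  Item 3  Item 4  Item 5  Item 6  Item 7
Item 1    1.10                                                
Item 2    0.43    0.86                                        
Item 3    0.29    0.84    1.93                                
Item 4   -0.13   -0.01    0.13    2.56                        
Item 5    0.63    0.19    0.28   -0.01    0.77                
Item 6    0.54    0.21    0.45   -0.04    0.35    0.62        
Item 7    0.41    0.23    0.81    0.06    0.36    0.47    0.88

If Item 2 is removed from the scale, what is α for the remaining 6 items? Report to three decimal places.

Remaining items: Item 1, Item 3, Item 4, Item 5, Item 6, Item 7 (k = 6).
Σσ²ᵢ = 1.10 + 1.93 + 2.56 + 0.77 + 0.62 + 0.88 = 7.86
total variance = 7.86 + 2 × 4.60 = 17.06
α (item deleted) = (6/5)·(1 − 7.86/17.06) = 0.647

α = 0.647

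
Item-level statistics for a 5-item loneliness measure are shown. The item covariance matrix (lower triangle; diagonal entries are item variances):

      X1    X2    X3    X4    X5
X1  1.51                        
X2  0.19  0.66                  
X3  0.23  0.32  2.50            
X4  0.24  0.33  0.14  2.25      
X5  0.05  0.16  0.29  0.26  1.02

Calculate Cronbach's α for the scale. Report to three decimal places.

α = 0.447

Σσ²ᵢ = 1.51 + 0.66 + 2.50 + 2.25 + 1.02 = 7.94
Sum of off-diagonal covariances = 2.21
Var(T) = 7.94 + 2 × 2.21 = 12.36
α = (k/(k−1))·(1 − Σσ²ᵢ/Var(T)) = (5/4)·(1 − 7.94/12.36) = 0.447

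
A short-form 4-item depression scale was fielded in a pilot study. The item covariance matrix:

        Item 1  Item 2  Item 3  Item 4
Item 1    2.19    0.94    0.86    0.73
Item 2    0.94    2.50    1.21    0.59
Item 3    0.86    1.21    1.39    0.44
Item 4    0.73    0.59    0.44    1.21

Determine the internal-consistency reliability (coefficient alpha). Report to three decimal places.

ΣVar(i) = 2.19 + 2.50 + 1.39 + 1.21 = 7.29
Sum of the distinct covariances = 4.77
Var(T) = 7.29 + 2 × 4.77 = 16.83
α = (k/(k−1))·(1 − ΣVar(i)/Var(T)) = (4/3)·(1 − 7.29/16.83) = 0.756

α = 0.756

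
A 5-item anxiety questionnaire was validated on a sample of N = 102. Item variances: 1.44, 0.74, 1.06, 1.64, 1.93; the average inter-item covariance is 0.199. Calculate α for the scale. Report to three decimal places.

α = 0.461

Σσᵢ² = 1.44 + 0.74 + 1.06 + 1.64 + 1.93 = 6.81
Sum of the 10 distinct covariances = 10 × 0.199 = 1.990
Var(T) = Σσᵢ² + 2·Σcov = 6.81 + 2 × 1.990 = 10.790
α = (5/4)·(1 − 6.81/10.790) = 0.461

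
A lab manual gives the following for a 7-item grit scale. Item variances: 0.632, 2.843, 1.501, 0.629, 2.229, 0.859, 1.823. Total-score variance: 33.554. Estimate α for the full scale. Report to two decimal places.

sum of item variances = 0.632 + 2.843 + 1.501 + 0.629 + 2.229 + 0.859 + 1.823 = 10.516
α = (k/(k−1))·(1 − sum of item variances/σ²_T) = (7/6)·(1 − 10.516/33.554) = 0.80

α = 0.80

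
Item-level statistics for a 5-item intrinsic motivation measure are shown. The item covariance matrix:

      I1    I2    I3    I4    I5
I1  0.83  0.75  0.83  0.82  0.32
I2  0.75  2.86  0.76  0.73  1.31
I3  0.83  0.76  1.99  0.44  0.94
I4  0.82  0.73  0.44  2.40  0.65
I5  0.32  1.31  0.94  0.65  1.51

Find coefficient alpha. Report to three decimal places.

ΣVar(i) = 0.83 + 2.86 + 1.99 + 2.40 + 1.51 = 9.59
Sum of the distinct covariances = 7.55
σ²_T = 9.59 + 2 × 7.55 = 24.69
α = (k/(k−1))·(1 − ΣVar(i)/σ²_T) = (5/4)·(1 − 9.59/24.69) = 0.764

α = 0.764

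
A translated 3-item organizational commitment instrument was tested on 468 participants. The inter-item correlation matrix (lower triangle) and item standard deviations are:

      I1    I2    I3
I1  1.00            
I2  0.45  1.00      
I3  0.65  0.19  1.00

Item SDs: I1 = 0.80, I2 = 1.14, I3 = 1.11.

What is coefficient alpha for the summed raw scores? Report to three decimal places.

α = 0.655

Σσ²ᵢ = 0.80² + 1.14² + 1.11² = 3.1717
Covariances σ_ij = r_ij · s_i · s_j:
  σ(I1,I2) = 0.45 × 0.80 × 1.14 = 0.4104
  σ(I1,I3) = 0.65 × 0.80 × 1.11 = 0.5772
  σ(I2,I3) = 0.19 × 1.14 × 1.11 = 0.2404
σ²_T = Σσ²ᵢ + 2·Σσ_ij = 3.1717 + 2 × 1.2280 = 5.6277
α = (3/2)·(1 − 3.1717/5.6277) = 0.655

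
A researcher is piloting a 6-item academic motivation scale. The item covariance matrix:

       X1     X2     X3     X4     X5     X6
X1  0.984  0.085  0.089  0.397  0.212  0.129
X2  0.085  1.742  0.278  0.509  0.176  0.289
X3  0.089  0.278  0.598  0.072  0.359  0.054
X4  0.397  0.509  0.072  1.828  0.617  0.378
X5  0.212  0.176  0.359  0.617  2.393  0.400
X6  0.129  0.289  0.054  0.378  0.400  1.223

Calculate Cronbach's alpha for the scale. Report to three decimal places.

Σσᵢ² = 0.984 + 1.742 + 0.598 + 1.828 + 2.393 + 1.223 = 8.768
Σ_{i<j} σ_ij = 4.044
total variance = 8.768 + 2 × 4.044 = 16.856
α = (k/(k−1))·(1 − Σσᵢ²/total variance) = (6/5)·(1 − 8.768/16.856) = 0.576

Cronbach's alpha = 0.576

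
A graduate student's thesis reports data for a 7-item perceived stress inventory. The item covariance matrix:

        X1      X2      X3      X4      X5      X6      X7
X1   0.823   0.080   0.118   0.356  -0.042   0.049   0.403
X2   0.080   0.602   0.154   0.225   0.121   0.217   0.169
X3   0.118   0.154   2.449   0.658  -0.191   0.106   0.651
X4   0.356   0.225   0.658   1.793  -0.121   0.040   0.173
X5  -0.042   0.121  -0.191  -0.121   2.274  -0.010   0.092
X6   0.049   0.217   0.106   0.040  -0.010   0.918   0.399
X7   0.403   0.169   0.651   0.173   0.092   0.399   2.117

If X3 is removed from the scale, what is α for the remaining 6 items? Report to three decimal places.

Remaining items: X1, X2, X4, X5, X6, X7 (k = 6).
sum of item variances = 0.823 + 0.602 + 1.793 + 2.274 + 0.918 + 2.117 = 8.527
total variance = 8.527 + 2 × 2.151 = 12.829
α (item deleted) = (6/5)·(1 − 8.527/12.829) = 0.402

α = 0.402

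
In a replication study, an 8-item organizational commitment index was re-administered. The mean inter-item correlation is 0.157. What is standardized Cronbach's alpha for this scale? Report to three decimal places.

Standardized α = k·r̄ / (1 + (k−1)·r̄) = 8 × 0.157 / (1 + 7 × 0.157)
  = 1.2560 / 2.0990 = 0.598

α = 0.598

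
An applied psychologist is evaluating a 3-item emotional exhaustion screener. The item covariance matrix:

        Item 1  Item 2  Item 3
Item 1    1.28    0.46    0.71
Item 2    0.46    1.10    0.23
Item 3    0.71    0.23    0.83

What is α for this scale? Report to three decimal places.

sum of item variances = 1.28 + 1.10 + 0.83 = 3.21
Sum of the distinct covariances = 1.40
total variance = 3.21 + 2 × 1.40 = 6.01
α = (k/(k−1))·(1 − sum of item variances/total variance) = (3/2)·(1 − 3.21/6.01) = 0.699

α = 0.699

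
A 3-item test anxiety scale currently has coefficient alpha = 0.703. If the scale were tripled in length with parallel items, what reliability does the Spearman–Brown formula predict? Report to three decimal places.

predicted reliability = 0.877

Length factor m = 3
α' = m·α / (1 + (m−1)·α)
   = 3 × 0.703 / (1 + (3 − 1) × 0.703)
   = 2.1090 / 2.4060 = 0.877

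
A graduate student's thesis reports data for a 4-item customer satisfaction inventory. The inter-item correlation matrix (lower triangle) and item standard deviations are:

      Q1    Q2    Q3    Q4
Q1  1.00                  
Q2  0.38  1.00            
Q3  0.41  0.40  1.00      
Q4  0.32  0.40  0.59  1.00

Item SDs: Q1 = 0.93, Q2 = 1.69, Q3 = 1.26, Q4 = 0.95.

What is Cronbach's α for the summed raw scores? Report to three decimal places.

Σσ²ᵢ = 0.93² + 1.69² + 1.26² + 0.95² = 6.2111
Covariances σ_ij = r_ij · s_i · s_j:
  σ(Q1,Q2) = 0.38 × 0.93 × 1.69 = 0.5972
  σ(Q1,Q3) = 0.41 × 0.93 × 1.26 = 0.4804
  σ(Q1,Q4) = 0.32 × 0.93 × 0.95 = 0.2827
  σ(Q2,Q3) = 0.40 × 1.69 × 1.26 = 0.8518
  σ(Q2,Q4) = 0.40 × 1.69 × 0.95 = 0.6422
  σ(Q3,Q4) = 0.59 × 1.26 × 0.95 = 0.7062
σ²_T = Σσ²ᵢ + 2·Σσ_ij = 6.2111 + 2 × 3.5605 = 13.3321
α = (4/3)·(1 − 6.2111/13.3321) = 0.712

Cronbach's α = 0.712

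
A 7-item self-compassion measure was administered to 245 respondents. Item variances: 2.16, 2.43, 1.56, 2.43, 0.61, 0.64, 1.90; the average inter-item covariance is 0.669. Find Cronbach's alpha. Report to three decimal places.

Σσ²ᵢ = 2.16 + 2.43 + 1.56 + 2.43 + 0.61 + 0.64 + 1.90 = 11.73
Sum of the 21 distinct covariances = 21 × 0.669 = 14.049
σ²_total = Σσ²ᵢ + 2·Σcov = 11.73 + 2 × 14.049 = 39.828
α = (7/6)·(1 − 11.73/39.828) = 0.823

Cronbach's alpha = 0.823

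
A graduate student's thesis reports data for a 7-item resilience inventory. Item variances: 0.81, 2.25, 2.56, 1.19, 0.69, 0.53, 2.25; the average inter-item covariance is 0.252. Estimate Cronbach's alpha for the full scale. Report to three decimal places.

sum of item variances = 0.81 + 2.25 + 2.56 + 1.19 + 0.69 + 0.53 + 2.25 = 10.28
Sum of the 21 distinct covariances = 21 × 0.252 = 5.292
σ²_T = sum of item variances + 2·Σcov = 10.28 + 2 × 5.292 = 20.864
α = (7/6)·(1 − 10.28/20.864) = 0.592

Cronbach's alpha = 0.592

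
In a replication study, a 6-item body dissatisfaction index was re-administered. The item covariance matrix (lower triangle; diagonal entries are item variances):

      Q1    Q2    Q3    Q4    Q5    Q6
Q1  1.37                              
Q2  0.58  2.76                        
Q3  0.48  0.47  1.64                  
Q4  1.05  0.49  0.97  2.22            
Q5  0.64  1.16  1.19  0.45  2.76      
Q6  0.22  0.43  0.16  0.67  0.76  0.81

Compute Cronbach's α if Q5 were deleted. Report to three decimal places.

α = 0.696

Remaining items: Q1, Q2, Q3, Q4, Q6 (k = 5).
ΣVar(i) = 1.37 + 2.76 + 1.64 + 2.22 + 0.81 = 8.80
Var(T) = 8.80 + 2 × 5.52 = 19.84
α (item deleted) = (5/4)·(1 − 8.80/19.84) = 0.696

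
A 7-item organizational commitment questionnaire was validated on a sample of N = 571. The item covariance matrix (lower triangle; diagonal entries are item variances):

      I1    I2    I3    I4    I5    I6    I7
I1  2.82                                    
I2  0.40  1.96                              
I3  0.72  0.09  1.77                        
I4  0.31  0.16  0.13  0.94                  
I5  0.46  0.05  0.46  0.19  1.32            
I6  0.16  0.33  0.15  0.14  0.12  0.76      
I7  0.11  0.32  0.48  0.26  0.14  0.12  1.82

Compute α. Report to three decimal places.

α = 0.562

Σσ²ᵢ = 2.82 + 1.96 + 1.77 + 0.94 + 1.32 + 0.76 + 1.82 = 11.39
Σ_{i<j} σ_ij = 5.30
Var(T) = 11.39 + 2 × 5.30 = 21.99
α = (k/(k−1))·(1 − Σσ²ᵢ/Var(T)) = (7/6)·(1 − 11.39/21.99) = 0.562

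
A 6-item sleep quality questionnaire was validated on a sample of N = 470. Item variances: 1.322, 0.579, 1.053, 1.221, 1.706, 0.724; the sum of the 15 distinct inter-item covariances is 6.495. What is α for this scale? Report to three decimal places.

α = 0.796

ΣVar(i) = 1.322 + 0.579 + 1.053 + 1.221 + 1.706 + 0.724 = 6.605
Sum of distinct covariances = 6.495
Var(T) = ΣVar(i) + 2·Σcov = 6.605 + 2 × 6.495 = 19.595
α = (6/5)·(1 − 6.605/19.595) = 0.796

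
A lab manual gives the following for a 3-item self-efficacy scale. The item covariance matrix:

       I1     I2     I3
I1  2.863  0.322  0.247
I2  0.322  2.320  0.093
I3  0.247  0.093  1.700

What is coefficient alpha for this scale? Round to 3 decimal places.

Σσᵢ² = 2.863 + 2.320 + 1.700 = 6.883
Σ_{i<j} σ_ij = 0.662
σ²_T = 6.883 + 2 × 0.662 = 8.207
α = (k/(k−1))·(1 − Σσᵢ²/σ²_T) = (3/2)·(1 − 6.883/8.207) = 0.242

coefficient alpha = 0.242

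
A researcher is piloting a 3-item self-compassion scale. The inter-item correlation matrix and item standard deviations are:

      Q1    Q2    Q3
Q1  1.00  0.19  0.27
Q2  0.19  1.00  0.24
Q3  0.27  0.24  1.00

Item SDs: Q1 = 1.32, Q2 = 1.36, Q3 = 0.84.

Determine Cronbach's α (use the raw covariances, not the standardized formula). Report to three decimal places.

α = 0.448

Σσ²ᵢ = 1.32² + 1.36² + 0.84² = 4.2976
Covariances σ_ij = r_ij · s_i · s_j:
  σ(Q1,Q2) = 0.19 × 1.32 × 1.36 = 0.3411
  σ(Q1,Q3) = 0.27 × 1.32 × 0.84 = 0.2994
  σ(Q2,Q3) = 0.24 × 1.36 × 0.84 = 0.2742
σ²_T = Σσ²ᵢ + 2·Σσ_ij = 4.2976 + 2 × 0.9147 = 6.1270
α = (3/2)·(1 − 4.2976/6.1270) = 0.448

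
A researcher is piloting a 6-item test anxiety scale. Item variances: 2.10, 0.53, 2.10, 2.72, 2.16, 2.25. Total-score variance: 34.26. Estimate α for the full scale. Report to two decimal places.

Σσᵢ² = 2.10 + 0.53 + 2.10 + 2.72 + 2.16 + 2.25 = 11.86
α = (k/(k−1))·(1 − Σσᵢ²/Var(T)) = (6/5)·(1 − 11.86/34.26) = 0.78

α = 0.78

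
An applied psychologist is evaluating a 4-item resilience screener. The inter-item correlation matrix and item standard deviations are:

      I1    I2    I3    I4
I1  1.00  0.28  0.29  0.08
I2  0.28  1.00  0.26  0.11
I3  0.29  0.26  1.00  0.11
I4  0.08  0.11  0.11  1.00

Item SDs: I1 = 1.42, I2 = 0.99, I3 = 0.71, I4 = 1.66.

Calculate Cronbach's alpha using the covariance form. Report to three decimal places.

α = 0.406

Σσ²ᵢ = 1.42² + 0.99² + 0.71² + 1.66² = 6.2562
Covariances σ_ij = r_ij · s_i · s_j:
  σ(I1,I2) = 0.28 × 1.42 × 0.99 = 0.3936
  σ(I1,I3) = 0.29 × 1.42 × 0.71 = 0.2924
  σ(I1,I4) = 0.08 × 1.42 × 1.66 = 0.1886
  σ(I2,I3) = 0.26 × 0.99 × 0.71 = 0.1828
  σ(I2,I4) = 0.11 × 0.99 × 1.66 = 0.1808
  σ(I3,I4) = 0.11 × 0.71 × 1.66 = 0.1296
σ²_T = Σσ²ᵢ + 2·Σσ_ij = 6.2562 + 2 × 1.3678 = 8.9918
α = (4/3)·(1 − 6.2562/8.9918) = 0.406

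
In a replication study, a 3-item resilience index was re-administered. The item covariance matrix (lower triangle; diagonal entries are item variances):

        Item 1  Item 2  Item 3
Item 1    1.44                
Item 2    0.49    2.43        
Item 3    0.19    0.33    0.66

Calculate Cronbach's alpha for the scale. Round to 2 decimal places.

Σσᵢ² = 1.44 + 2.43 + 0.66 = 4.53
Sum of the distinct covariances = 1.01
σ²_total = 4.53 + 2 × 1.01 = 6.55
α = (k/(k−1))·(1 − Σσᵢ²/σ²_total) = (3/2)·(1 − 4.53/6.55) = 0.46

α = 0.46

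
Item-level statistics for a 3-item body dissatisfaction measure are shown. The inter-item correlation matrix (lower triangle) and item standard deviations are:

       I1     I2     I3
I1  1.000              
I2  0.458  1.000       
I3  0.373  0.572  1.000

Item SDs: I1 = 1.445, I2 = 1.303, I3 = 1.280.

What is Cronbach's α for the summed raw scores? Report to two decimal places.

Σσ²ᵢ = 1.445² + 1.303² + 1.280² = 5.4242
Covariances σ_ij = r_ij · s_i · s_j:
  σ(I1,I2) = 0.458 × 1.445 × 1.303 = 0.8623
  σ(I1,I3) = 0.373 × 1.445 × 1.280 = 0.6899
  σ(I2,I3) = 0.572 × 1.303 × 1.280 = 0.9540
σ²_T = Σσ²ᵢ + 2·Σσ_ij = 5.4242 + 2 × 2.5062 = 10.4366
α = (3/2)·(1 − 5.4242/10.4366) = 0.72

Cronbach's α = 0.72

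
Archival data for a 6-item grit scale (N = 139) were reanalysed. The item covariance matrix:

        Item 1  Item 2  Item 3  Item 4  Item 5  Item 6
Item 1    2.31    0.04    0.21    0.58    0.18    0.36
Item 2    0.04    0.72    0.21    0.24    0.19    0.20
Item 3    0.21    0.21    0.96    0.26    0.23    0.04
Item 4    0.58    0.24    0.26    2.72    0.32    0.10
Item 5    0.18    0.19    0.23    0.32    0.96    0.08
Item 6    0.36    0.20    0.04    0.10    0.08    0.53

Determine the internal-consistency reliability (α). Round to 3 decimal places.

α = 0.530

Σσ²ᵢ = 2.31 + 0.72 + 0.96 + 2.72 + 0.96 + 0.53 = 8.20
Sum of off-diagonal covariances = 3.24
total variance = 8.20 + 2 × 3.24 = 14.68
α = (k/(k−1))·(1 − Σσ²ᵢ/total variance) = (6/5)·(1 − 8.20/14.68) = 0.530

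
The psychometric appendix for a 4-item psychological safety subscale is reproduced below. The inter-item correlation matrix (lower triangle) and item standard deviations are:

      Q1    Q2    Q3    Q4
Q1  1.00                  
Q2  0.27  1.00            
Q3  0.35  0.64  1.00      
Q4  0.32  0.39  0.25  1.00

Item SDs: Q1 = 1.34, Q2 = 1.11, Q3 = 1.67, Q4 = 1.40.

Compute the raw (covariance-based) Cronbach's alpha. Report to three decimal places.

Σσ²ᵢ = 1.34² + 1.11² + 1.67² + 1.40² = 7.7766
Covariances σ_ij = r_ij · s_i · s_j:
  σ(Q1,Q2) = 0.27 × 1.34 × 1.11 = 0.4016
  σ(Q1,Q3) = 0.35 × 1.34 × 1.67 = 0.7832
  σ(Q1,Q4) = 0.32 × 1.34 × 1.40 = 0.6003
  σ(Q2,Q3) = 0.64 × 1.11 × 1.67 = 1.1864
  σ(Q2,Q4) = 0.39 × 1.11 × 1.40 = 0.6061
  σ(Q3,Q4) = 0.25 × 1.67 × 1.40 = 0.5845
σ²_T = Σσ²ᵢ + 2·Σσ_ij = 7.7766 + 2 × 4.1621 = 16.1008
α = (4/3)·(1 − 7.7766/16.1008) = 0.689

α = 0.689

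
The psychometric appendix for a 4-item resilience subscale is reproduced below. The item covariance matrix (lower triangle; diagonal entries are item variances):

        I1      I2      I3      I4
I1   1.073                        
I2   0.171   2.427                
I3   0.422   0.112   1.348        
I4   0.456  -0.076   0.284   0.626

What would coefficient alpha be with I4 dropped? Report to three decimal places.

Remaining items: I1, I2, I3 (k = 3).
ΣVar(i) = 1.073 + 2.427 + 1.348 = 4.848
Var(T) = 4.848 + 2 × 0.705 = 6.258
α (item deleted) = (3/2)·(1 − 4.848/6.258) = 0.338

α = 0.338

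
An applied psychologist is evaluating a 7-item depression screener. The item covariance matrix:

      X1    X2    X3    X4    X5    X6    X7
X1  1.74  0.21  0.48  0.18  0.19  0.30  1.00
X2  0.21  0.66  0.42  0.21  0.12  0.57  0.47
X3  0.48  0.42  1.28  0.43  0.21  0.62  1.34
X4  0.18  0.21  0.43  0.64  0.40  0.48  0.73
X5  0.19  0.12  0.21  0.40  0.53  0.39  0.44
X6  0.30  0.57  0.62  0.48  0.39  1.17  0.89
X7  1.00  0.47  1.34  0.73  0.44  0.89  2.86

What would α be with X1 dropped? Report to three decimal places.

Remaining items: X2, X3, X4, X5, X6, X7 (k = 6).
sum of item variances = 0.66 + 1.28 + 0.64 + 0.53 + 1.17 + 2.86 = 7.14
σ²_T = 7.14 + 2 × 7.72 = 22.58
α (item deleted) = (6/5)·(1 − 7.14/22.58) = 0.821

α = 0.821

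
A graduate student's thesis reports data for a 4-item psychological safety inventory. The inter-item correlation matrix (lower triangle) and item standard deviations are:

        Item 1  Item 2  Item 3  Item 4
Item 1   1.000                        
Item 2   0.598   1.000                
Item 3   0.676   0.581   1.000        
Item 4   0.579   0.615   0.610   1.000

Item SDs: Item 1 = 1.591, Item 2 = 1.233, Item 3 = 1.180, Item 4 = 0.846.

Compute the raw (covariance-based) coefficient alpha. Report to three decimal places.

α = 0.844

Σσ²ᵢ = 1.591² + 1.233² + 1.180² + 0.846² = 6.1597
Covariances σ_ij = r_ij · s_i · s_j:
  σ(Item 1,Item 2) = 0.598 × 1.591 × 1.233 = 1.1731
  σ(Item 1,Item 3) = 0.676 × 1.591 × 1.180 = 1.2691
  σ(Item 1,Item 4) = 0.579 × 1.591 × 0.846 = 0.7793
  σ(Item 2,Item 3) = 0.581 × 1.233 × 1.180 = 0.8453
  σ(Item 2,Item 4) = 0.615 × 1.233 × 0.846 = 0.6415
  σ(Item 3,Item 4) = 0.610 × 1.180 × 0.846 = 0.6090
σ²_T = Σσ²ᵢ + 2·Σσ_ij = 6.1597 + 2 × 5.3173 = 16.7943
α = (4/3)·(1 − 6.1597/16.7943) = 0.844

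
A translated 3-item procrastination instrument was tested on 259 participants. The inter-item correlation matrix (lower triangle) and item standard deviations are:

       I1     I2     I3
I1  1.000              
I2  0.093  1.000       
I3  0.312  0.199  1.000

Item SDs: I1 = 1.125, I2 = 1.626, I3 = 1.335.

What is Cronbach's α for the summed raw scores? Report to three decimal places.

Σσ²ᵢ = 1.125² + 1.626² + 1.335² = 5.6917
Covariances σ_ij = r_ij · s_i · s_j:
  σ(I1,I2) = 0.093 × 1.125 × 1.626 = 0.1701
  σ(I1,I3) = 0.312 × 1.125 × 1.335 = 0.4686
  σ(I2,I3) = 0.199 × 1.626 × 1.335 = 0.4320
σ²_T = Σσ²ᵢ + 2·Σσ_ij = 5.6917 + 2 × 1.0707 = 7.8331
α = (3/2)·(1 − 5.6917/7.8331) = 0.410

Cronbach's α = 0.410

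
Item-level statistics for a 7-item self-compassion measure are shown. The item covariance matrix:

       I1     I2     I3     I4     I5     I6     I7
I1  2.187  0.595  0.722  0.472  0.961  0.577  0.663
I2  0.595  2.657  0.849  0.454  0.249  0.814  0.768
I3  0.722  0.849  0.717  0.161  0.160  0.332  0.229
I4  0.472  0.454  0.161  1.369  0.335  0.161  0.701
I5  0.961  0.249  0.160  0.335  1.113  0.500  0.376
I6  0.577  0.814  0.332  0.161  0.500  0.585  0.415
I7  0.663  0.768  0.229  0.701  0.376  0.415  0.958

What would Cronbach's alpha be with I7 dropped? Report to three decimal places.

Remaining items: I1, I2, I3, I4, I5, I6 (k = 6).
Σσᵢ² = 2.187 + 2.657 + 0.717 + 1.369 + 1.113 + 0.585 = 8.628
σ²_total = 8.628 + 2 × 7.342 = 23.312
α (item deleted) = (6/5)·(1 − 8.628/23.312) = 0.756

Cronbach's alpha = 0.756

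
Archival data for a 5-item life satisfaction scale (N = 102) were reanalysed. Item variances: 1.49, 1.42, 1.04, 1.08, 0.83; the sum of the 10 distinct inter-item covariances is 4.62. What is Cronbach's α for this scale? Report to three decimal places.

α = 0.765

Σσ²ᵢ = 1.49 + 1.42 + 1.04 + 1.08 + 0.83 = 5.86
Sum of distinct covariances = 4.62
σ²_T = Σσ²ᵢ + 2·Σcov = 5.86 + 2 × 4.62 = 15.10
α = (5/4)·(1 − 5.86/15.10) = 0.765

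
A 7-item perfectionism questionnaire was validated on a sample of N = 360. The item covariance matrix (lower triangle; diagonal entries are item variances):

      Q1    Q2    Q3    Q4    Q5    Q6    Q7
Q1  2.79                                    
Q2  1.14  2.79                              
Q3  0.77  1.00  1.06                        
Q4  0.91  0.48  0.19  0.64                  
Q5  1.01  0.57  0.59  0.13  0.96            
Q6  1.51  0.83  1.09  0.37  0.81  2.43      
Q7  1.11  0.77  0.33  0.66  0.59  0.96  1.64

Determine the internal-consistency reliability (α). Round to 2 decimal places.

α = 0.84

Σσᵢ² = 2.79 + 2.79 + 1.06 + 0.64 + 0.96 + 2.43 + 1.64 = 12.31
Sum of the distinct covariances = 15.82
total variance = 12.31 + 2 × 15.82 = 43.95
α = (k/(k−1))·(1 − Σσᵢ²/total variance) = (7/6)·(1 − 12.31/43.95) = 0.84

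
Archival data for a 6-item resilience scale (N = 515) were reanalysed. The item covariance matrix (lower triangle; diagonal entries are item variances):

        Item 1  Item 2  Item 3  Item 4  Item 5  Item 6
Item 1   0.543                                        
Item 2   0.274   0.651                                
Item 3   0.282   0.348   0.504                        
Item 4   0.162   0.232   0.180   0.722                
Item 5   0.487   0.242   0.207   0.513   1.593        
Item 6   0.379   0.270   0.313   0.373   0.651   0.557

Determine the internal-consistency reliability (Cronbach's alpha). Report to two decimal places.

Cronbach's alpha = 0.82

sum of item variances = 0.543 + 0.651 + 0.504 + 0.722 + 1.593 + 0.557 = 4.570
Sum of the distinct covariances = 4.913
total variance = 4.570 + 2 × 4.913 = 14.396
α = (k/(k−1))·(1 − sum of item variances/total variance) = (6/5)·(1 − 4.570/14.396) = 0.82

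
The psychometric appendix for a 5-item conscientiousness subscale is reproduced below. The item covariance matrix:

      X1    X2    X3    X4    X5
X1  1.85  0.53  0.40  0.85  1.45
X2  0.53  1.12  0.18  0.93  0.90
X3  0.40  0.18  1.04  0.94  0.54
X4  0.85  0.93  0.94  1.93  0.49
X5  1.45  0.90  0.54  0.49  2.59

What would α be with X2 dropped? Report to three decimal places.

Remaining items: X1, X3, X4, X5 (k = 4).
Σσ²ᵢ = 1.85 + 1.04 + 1.93 + 2.59 = 7.41
σ²_T = 7.41 + 2 × 4.67 = 16.75
α (item deleted) = (4/3)·(1 − 7.41/16.75) = 0.743

α = 0.743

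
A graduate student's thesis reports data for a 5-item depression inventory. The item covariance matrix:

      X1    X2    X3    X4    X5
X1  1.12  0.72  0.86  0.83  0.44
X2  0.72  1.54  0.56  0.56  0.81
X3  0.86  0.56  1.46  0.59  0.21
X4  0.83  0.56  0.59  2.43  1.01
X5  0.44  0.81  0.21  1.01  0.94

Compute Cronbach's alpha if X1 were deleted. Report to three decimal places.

Remaining items: X2, X3, X4, X5 (k = 4).
Σσ²ᵢ = 1.54 + 1.46 + 2.43 + 0.94 = 6.37
σ²_T = 6.37 + 2 × 3.74 = 13.85
α (item deleted) = (4/3)·(1 − 6.37/13.85) = 0.720

α = 0.720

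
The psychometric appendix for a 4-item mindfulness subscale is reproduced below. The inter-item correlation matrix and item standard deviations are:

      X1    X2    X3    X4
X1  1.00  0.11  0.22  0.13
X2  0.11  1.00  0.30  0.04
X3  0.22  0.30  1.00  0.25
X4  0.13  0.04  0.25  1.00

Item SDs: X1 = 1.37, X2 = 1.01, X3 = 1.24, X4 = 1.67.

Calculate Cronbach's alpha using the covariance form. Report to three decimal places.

Σσ²ᵢ = 1.37² + 1.01² + 1.24² + 1.67² = 7.2235
Covariances σ_ij = r_ij · s_i · s_j:
  σ(X1,X2) = 0.11 × 1.37 × 1.01 = 0.1522
  σ(X1,X3) = 0.22 × 1.37 × 1.24 = 0.3737
  σ(X1,X4) = 0.13 × 1.37 × 1.67 = 0.2974
  σ(X2,X3) = 0.30 × 1.01 × 1.24 = 0.3757
  σ(X2,X4) = 0.04 × 1.01 × 1.67 = 0.0675
  σ(X3,X4) = 0.25 × 1.24 × 1.67 = 0.5177
σ²_T = Σσ²ᵢ + 2·Σσ_ij = 7.2235 + 2 × 1.7842 = 10.7919
α = (4/3)·(1 − 7.2235/10.7919) = 0.441

Cronbach's alpha = 0.441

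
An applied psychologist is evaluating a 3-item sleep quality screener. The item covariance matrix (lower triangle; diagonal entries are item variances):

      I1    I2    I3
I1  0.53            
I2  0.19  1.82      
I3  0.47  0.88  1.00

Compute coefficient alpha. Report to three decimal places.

α = 0.719

sum of item variances = 0.53 + 1.82 + 1.00 = 3.35
Σ_{i<j} σ_ij = 1.54
σ²_T = 3.35 + 2 × 1.54 = 6.43
α = (k/(k−1))·(1 − sum of item variances/σ²_T) = (3/2)·(1 − 3.35/6.43) = 0.719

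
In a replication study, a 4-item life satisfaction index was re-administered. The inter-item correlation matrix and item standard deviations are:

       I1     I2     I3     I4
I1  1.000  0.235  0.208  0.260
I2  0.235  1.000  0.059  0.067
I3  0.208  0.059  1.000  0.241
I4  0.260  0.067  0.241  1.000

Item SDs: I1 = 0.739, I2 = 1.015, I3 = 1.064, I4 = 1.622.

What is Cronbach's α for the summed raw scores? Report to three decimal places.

Cronbach's α = 0.423

Σσ²ᵢ = 0.739² + 1.015² + 1.064² + 1.622² = 5.3393
Covariances σ_ij = r_ij · s_i · s_j:
  σ(I1,I2) = 0.235 × 0.739 × 1.015 = 0.1763
  σ(I1,I3) = 0.208 × 0.739 × 1.064 = 0.1635
  σ(I1,I4) = 0.260 × 0.739 × 1.622 = 0.3117
  σ(I2,I3) = 0.059 × 1.015 × 1.064 = 0.0637
  σ(I2,I4) = 0.067 × 1.015 × 1.622 = 0.1103
  σ(I3,I4) = 0.241 × 1.064 × 1.622 = 0.4159
σ²_T = Σσ²ᵢ + 2·Σσ_ij = 5.3393 + 2 × 1.2414 = 7.8221
α = (4/3)·(1 − 5.3393/7.8221) = 0.423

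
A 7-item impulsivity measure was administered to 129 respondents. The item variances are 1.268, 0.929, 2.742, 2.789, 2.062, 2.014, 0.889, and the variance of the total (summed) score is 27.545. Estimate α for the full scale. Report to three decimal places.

sum of item variances = 1.268 + 0.929 + 2.742 + 2.789 + 2.062 + 2.014 + 0.889 = 12.693
α = (k/(k−1))·(1 − sum of item variances/σ²_T) = (7/6)·(1 − 12.693/27.545) = 0.629

α = 0.629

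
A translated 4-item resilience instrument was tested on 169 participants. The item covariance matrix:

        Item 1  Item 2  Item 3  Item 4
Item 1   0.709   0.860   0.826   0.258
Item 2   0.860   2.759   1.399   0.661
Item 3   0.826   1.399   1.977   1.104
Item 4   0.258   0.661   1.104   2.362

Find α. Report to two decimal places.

sum of item variances = 0.709 + 2.759 + 1.977 + 2.362 = 7.807
Sum of the distinct covariances = 5.108
σ²_T = 7.807 + 2 × 5.108 = 18.023
α = (k/(k−1))·(1 − sum of item variances/σ²_T) = (4/3)·(1 − 7.807/18.023) = 0.76

α = 0.76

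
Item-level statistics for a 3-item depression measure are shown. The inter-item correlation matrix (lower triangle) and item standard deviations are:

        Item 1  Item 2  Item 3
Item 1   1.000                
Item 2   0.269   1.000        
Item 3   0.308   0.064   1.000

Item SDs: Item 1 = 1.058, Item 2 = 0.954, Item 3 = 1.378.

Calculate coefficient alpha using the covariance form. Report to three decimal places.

Σσ²ᵢ = 1.058² + 0.954² + 1.378² = 3.9284
Covariances σ_ij = r_ij · s_i · s_j:
  σ(Item 1,Item 2) = 0.269 × 1.058 × 0.954 = 0.2715
  σ(Item 1,Item 3) = 0.308 × 1.058 × 1.378 = 0.4490
  σ(Item 2,Item 3) = 0.064 × 0.954 × 1.378 = 0.0841
σ²_T = Σσ²ᵢ + 2·Σσ_ij = 3.9284 + 2 × 0.8046 = 5.5376
α = (3/2)·(1 − 3.9284/5.5376) = 0.436

coefficient alpha = 0.436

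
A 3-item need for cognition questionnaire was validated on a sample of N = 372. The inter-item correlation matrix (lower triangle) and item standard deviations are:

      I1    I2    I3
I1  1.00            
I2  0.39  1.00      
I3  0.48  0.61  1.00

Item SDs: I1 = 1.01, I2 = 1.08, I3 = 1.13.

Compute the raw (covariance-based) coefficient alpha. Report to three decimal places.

α = 0.747

Σσ²ᵢ = 1.01² + 1.08² + 1.13² = 3.4634
Covariances σ_ij = r_ij · s_i · s_j:
  σ(I1,I2) = 0.39 × 1.01 × 1.08 = 0.4254
  σ(I1,I3) = 0.48 × 1.01 × 1.13 = 0.5478
  σ(I2,I3) = 0.61 × 1.08 × 1.13 = 0.7444
σ²_T = Σσ²ᵢ + 2·Σσ_ij = 3.4634 + 2 × 1.7176 = 6.8986
α = (3/2)·(1 − 3.4634/6.8986) = 0.747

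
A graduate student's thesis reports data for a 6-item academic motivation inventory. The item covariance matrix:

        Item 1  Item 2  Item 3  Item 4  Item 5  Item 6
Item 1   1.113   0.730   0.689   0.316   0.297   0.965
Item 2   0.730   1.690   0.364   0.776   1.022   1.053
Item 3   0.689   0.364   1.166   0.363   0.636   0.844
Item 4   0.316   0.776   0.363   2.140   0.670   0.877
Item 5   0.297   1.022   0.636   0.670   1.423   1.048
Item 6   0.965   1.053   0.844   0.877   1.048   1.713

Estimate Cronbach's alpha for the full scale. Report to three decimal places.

α = 0.837

ΣVar(i) = 1.113 + 1.690 + 1.166 + 2.140 + 1.423 + 1.713 = 9.245
Sum of off-diagonal covariances = 10.650
σ²_T = 9.245 + 2 × 10.650 = 30.545
α = (k/(k−1))·(1 − ΣVar(i)/σ²_T) = (6/5)·(1 − 9.245/30.545) = 0.837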